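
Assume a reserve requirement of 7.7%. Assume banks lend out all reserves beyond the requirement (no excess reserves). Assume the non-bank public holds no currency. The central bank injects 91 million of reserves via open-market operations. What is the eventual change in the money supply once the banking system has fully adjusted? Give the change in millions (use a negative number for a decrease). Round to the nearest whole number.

The simple money multiplier is m = 1/rr = 1/0.077 ≈ 12.9870.
An open-market purchase increases the monetary base by 91 million, so ΔM = m × ΔMB = 12.9870 × 91 = 1181.817 million.

1182 million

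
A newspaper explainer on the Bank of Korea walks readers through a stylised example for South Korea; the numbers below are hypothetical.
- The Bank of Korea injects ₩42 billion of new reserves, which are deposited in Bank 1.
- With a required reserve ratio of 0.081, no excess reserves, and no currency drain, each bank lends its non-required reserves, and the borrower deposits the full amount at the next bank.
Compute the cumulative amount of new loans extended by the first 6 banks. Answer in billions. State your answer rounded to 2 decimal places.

Bank i lends (1 − rr)^i of the original deposit: Bank 1 lends 42·0.9190 = 38.5980, Bank 2 lends 42·0.9190² ≈ 35.4716, and so on.
Summing a geometric series: total = 42·[0.9190·(1 − 0.9190^6) / (1 − 0.9190)] ≈ 189.4584 billion.

₩189.46 billion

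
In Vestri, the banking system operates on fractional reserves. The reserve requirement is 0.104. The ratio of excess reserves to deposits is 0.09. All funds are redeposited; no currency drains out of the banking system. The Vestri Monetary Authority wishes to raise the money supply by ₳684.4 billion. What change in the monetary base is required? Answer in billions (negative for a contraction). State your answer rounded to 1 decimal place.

₳132.8 billion

The money multiplier is m = 1 / (rr + e) = 1 / (0.104 + 0.09) ≈ 5.15464.
ΔMB = ΔM / m = (+684.4) / 5.15464 ≈ 132.7736 billion.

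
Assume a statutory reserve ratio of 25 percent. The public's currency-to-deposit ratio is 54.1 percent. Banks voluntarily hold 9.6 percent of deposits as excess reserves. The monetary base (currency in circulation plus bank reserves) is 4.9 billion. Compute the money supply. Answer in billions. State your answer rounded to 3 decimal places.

8.513 billion

The money multiplier is m = (1 + c) / (rr + e + c) = (1 + 0.541) / (0.25 + 0.096 + 0.541) ≈ 1.73732.
So M = m × MB = 1.73732 × 4.9 ≈ 8.5129 billion.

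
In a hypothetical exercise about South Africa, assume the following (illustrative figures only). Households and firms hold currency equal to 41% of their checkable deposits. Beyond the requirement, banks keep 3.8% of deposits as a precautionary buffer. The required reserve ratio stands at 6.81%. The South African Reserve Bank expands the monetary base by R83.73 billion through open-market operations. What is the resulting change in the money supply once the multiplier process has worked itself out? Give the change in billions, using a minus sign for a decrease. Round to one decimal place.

R228.8 billion

The money multiplier is m = (1 + c) / (rr + e + c) = (1 + 0.41) / (0.0681 + 0.038 + 0.41) ≈ 2.7320.
The purchase adds 83.73 billion of base, so ΔM = m × ΔMB = 2.7320 × (+83.73) ≈ 228.7504 billion.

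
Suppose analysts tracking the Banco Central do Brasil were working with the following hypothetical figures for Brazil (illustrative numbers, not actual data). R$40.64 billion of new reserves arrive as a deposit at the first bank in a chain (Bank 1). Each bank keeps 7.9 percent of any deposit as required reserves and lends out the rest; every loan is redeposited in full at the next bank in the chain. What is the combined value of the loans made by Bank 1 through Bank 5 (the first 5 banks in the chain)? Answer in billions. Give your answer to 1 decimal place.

R$159.8 billion

Bank i lends (1 − rr)^i of the original deposit: Bank 1 lends 40.64·0.9210 ≈ 37.4294, Bank 2 lends 40.64·0.9210² ≈ 34.4725, and so on.
Summing a geometric series: total = 40.64·[0.9210·(1 − 0.9210^5) / (1 − 0.9210)] ≈ 159.8231 billion.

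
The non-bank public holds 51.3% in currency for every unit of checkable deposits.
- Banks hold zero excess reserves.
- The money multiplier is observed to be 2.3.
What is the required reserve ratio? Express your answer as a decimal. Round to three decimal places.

0.145

Using m = 2.3. Since m = (1 + c)/(c + rr + e), the denominator satisfies c + rr + e = (1 + c)/m = (1 + 0.513) / 2.3 ≈ 0.657826.
With c = 0.513 and e = 0, the required reserve ratio is 0.657826 − 0.513 − 0 = 0.144826.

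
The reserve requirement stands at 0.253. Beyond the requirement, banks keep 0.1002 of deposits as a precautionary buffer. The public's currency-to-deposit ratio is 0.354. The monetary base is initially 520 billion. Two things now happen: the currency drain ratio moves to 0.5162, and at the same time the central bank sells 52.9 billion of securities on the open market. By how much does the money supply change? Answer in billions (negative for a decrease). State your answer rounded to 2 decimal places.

-180.98 billion

Before: m₁ = (1 + 0.354) / (0.253 + 0.1002 + 0.354) ≈ 1.914593, MB₁ = 520, so M₁ = 1.914593 × 520 ≈ 995.5884 billion.
After: m₂ = (1 + 0.5162) / (0.253 + 0.1002 + 0.5162) ≈ 1.743961, MB₂ = 520 − 52.9 = 467.1, so M₂ = 1.743961 × 467.1 ≈ 814.6042 billion.
ΔM = M₂ − M₁ = 814.6042 − 995.5884 = -180.9842 billion.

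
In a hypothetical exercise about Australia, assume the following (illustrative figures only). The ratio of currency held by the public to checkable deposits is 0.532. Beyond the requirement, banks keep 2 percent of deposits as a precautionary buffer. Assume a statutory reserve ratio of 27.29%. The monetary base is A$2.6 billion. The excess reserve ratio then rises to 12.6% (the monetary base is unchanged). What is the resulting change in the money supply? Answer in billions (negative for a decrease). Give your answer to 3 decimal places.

-0.550 billion

Initially m₁ = (1 + 0.532) / (0.2729 + 0.02 + 0.532) ≈ 1.85719, so M₁ = 1.85719 × 2.6 ≈ 4.8287 billion.
After the change m₂ = (1 + 0.532) / (0.2729 + 0.126 + 0.532) ≈ 1.64572, so M₂ = 1.64572 × 2.6 ≈ 4.2789 billion.
ΔM = M₂ − M₁ = 4.2789 − 4.8287 = -0.5498 billion.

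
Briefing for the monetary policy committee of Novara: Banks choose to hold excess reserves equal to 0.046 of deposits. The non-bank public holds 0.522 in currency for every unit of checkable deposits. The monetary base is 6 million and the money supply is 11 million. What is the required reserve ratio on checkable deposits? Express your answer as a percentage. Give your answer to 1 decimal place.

Using m = M/MB = 11/6 ≈ 1.833333. Since m = (1 + c)/(c + rr + e), the denominator satisfies c + rr + e = (1 + c)/m = (1 + 0.522) / 1.833333 ≈ 0.830182.
With c = 0.522 and e = 0.046, the required reserve ratio on checkable deposits is 0.830182 − 0.522 − 0.046 = 0.262182.

26.2%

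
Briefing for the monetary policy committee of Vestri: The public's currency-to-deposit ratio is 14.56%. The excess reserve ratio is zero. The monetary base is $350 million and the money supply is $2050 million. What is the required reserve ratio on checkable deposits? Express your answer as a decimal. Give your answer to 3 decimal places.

Using m = M/MB = 2050/350 ≈ 5.857143. Since m = (1 + c)/(c + rr + e), the denominator satisfies c + rr + e = (1 + c)/m = (1 + 0.1456) / 5.857143 ≈ 0.195590.
With c = 0.1456 and e = 0, the required reserve ratio on checkable deposits is 0.195590 − 0.1456 − 0 = 0.04999.

0.050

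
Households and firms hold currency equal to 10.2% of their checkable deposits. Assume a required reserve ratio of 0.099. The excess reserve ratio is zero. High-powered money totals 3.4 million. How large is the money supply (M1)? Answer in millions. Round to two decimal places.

The money multiplier is m = (1 + c) / (rr + c) = (1 + 0.102) / (0.099 + 0.102) ≈ 5.4826.
So M = m × MB = 5.4826 × 3.4 ≈ 18.6408 million.

18.64 million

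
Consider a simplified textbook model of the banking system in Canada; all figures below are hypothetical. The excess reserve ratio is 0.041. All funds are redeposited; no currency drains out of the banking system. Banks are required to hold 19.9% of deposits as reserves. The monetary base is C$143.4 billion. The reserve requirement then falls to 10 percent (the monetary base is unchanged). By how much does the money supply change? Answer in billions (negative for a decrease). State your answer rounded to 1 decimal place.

Initially m₁ = 1 / (0.199 + 0.041) ≈ 4.16667, so M₁ = 4.16667 × 143.4 ≈ 597.5005 billion.
After the change m₂ = 1 / (0.1 + 0.041) ≈ 7.09220, so M₂ = 7.09220 × 143.4 ≈ 1017.0215 billion.
ΔM = M₂ − M₁ = 1017.0215 − 597.5005 = 419.521 billion.

C$419.5 billion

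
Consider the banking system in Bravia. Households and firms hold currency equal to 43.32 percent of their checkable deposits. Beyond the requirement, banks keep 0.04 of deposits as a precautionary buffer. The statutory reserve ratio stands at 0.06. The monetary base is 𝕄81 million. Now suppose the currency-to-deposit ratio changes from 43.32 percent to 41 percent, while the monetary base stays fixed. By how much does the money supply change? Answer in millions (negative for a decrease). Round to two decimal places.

Initially m₁ = (1 + 0.4332) / (0.06 + 0.04 + 0.4332) ≈ 2.68792, so M₁ = 2.68792 × 81 ≈ 217.7215 million.
After the change m₂ = (1 + 0.41) / (0.06 + 0.04 + 0.41) ≈ 2.76471, so M₂ = 2.76471 × 81 ≈ 223.9415 million.
ΔM = M₂ − M₁ = 223.9415 − 217.7215 = 6.22 million.

𝕄6.22 million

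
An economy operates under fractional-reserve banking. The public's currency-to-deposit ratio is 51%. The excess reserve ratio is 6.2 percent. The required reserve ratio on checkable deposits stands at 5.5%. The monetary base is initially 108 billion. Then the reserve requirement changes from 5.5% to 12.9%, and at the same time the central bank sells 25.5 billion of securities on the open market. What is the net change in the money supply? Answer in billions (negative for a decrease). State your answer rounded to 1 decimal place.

-82.4 billion

Before: m₁ = (1 + 0.51) / (0.055 + 0.062 + 0.51) ≈ 2.40829, MB₁ = 108, so M₁ = 2.40829 × 108 ≈ 260.0953 billion.
After: m₂ = (1 + 0.51) / (0.129 + 0.062 + 0.51) ≈ 2.15407, MB₂ = 108 − 25.5 = 82.5, so M₂ = 2.15407 × 82.5 ≈ 177.7108 billion.
ΔM = M₂ − M₁ = 177.7108 − 260.0953 = -82.3845 billion.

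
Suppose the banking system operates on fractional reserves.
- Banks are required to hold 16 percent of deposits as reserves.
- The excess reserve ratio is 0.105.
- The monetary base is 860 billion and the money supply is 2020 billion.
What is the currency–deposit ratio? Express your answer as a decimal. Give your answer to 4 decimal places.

Using m = M/MB = 2020/860 ≈ 2.348837. From m = (1 + c)/(c + rr + e), rearranging gives 1 + c = m·(c + rr + e), so c·(1 − m) = m·(rr + e) − 1.
Hence c = [m·(rr + e) − 1]/(1 − m) = [2.348837 × (0.16 + 0.105) − 1] / (1 − 2.348837) ≈ 0.279914.

0.2799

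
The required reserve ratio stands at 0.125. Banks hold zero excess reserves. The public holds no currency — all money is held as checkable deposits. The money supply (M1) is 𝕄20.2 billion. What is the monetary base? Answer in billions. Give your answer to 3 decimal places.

With no currency drain and no excess reserves, the money multiplier is m = 1/rr = 1/0.125 = 8.
The monetary base is MB = M / m = 20.2 / 8 = 2.525 billion.

𝕄2.525 billion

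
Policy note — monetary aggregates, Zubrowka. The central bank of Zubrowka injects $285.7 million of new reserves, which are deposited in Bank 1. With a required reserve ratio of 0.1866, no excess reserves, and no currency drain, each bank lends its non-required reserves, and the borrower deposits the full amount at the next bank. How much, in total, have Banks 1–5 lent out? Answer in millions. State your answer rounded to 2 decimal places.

$801.95 million

Bank i lends (1 − rr)^i of the original deposit: Bank 1 lends 285.7·0.8134 ≈ 232.3884, Bank 2 lends 285.7·0.8134² ≈ 189.0247, and so on.
Summing a geometric series: total = 285.7·[0.8134·(1 − 0.8134^5) / (1 − 0.8134)] ≈ 801.9540 million.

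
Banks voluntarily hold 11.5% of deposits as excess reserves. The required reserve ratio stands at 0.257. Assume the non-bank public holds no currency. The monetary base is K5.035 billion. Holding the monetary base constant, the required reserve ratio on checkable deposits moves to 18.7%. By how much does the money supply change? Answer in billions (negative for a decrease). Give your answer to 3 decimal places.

K3.137 billion

Initially m₁ = 1 / (0.257 + 0.115) ≈ 2.68817, so M₁ = 2.68817 × 5.035 ≈ 13.5349 billion.
After the change m₂ = 1 / (0.187 + 0.115) ≈ 3.31126, so M₂ = 3.31126 × 5.035 ≈ 16.6722 billion.
ΔM = M₂ − M₁ = 16.6722 − 13.5349 = 3.1373 billion.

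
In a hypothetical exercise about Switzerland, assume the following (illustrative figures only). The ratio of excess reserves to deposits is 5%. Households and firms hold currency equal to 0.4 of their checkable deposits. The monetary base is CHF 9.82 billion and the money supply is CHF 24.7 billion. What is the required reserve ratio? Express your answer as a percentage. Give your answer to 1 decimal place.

Using m = M/MB = 24.7/9.82 ≈ 2.515275. Since m = (1 + c)/(c + rr + e), the denominator satisfies c + rr + e = (1 + c)/m = (1 + 0.4) / 2.515275 ≈ 0.556599.
With c = 0.4 and e = 0.05, the required reserve ratio is 0.556599 − 0.4 − 0.05 = 0.106599.

10.7%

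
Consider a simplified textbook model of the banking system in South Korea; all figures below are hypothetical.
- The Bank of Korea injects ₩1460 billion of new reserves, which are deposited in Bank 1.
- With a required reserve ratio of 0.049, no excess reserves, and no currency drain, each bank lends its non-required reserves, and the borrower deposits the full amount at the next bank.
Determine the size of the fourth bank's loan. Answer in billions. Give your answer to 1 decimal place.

₩1194.2 billion

Each bank lends a fraction (1 − rr) = 0.9510 of the deposit it receives, so Bank 4 receives 1460·0.9510^3 and lends 1460·0.9510^4 ≈ 1194.1941 billion.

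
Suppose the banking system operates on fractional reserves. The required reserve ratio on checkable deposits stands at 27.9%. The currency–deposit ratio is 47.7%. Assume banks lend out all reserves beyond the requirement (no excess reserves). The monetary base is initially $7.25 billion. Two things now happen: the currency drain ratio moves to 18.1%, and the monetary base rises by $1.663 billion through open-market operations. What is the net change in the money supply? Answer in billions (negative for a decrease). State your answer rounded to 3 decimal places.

Before: m₁ = (1 + 0.477) / (0.279 + 0.477) ≈ 1.95370, MB₁ = 7.25, so M₁ = 1.95370 × 7.25 ≈ 14.1643 billion.
After: m₂ = (1 + 0.181) / (0.279 + 0.181) ≈ 2.56739, MB₂ = 7.25 + 1.663 = 8.913, so M₂ = 2.56739 × 8.913 ≈ 22.8831 billion.
ΔM = M₂ − M₁ = 22.8831 − 14.1643 = 8.7188 billion.

$8.719 billion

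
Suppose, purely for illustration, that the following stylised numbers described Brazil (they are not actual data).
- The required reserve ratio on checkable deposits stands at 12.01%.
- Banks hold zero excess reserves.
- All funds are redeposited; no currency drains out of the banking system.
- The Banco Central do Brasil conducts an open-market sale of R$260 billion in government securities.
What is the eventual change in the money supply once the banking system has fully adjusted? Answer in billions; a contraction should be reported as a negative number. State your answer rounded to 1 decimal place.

-2164.9 billion

The simple money multiplier is m = 1/rr = 1/0.1201 ≈ 8.32639.
An open-market sale reduces the monetary base by 260 billion, so ΔM = m × ΔMB = 8.32639 × (−260) = -2164.8614 billion.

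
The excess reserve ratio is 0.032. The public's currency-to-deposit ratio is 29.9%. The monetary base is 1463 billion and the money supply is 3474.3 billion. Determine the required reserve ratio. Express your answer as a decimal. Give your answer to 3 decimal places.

0.216

Using m = M/MB = 3474.3/1463 ≈ 2.374778. Since m = (1 + c)/(c + rr + e), the denominator satisfies c + rr + e = (1 + c)/m = (1 + 0.299) / 2.374778 ≈ 0.546998.
With c = 0.299 and e = 0.032, the required reserve ratio is 0.546998 − 0.299 − 0.032 = 0.215998.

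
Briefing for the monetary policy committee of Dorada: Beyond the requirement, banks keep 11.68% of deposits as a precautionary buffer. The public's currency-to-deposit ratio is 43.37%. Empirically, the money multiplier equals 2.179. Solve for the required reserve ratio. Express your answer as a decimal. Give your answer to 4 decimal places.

Using m = 2.179. Since m = (1 + c)/(c + rr + e), the denominator satisfies c + rr + e = (1 + c)/m = (1 + 0.4337) / 2.179 ≈ 0.657962.
With c = 0.4337 and e = 0.1168, the required reserve ratio is 0.657962 − 0.4337 − 0.1168 = 0.107462.

0.1075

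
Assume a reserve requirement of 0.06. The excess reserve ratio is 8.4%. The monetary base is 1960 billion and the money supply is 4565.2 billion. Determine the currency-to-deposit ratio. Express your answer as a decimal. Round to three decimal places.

Using m = M/MB = 4565.2/1960 ≈ 2.329184. From m = (1 + c)/(c + rr + e), rearranging gives 1 + c = m·(c + rr + e), so c·(1 − m) = m·(rr + e) − 1.
Hence c = [m·(rr + e) − 1]/(1 − m) = [2.329184 × (0.06 + 0.084) − 1] / (1 − 2.329184) ≈ 0.500004.

0.500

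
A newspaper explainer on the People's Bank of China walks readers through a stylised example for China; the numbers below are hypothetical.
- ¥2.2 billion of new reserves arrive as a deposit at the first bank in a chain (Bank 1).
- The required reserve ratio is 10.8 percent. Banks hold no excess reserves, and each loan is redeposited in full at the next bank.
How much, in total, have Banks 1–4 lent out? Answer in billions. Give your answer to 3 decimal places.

¥6.667 billion

Bank i lends (1 − rr)^i of the original deposit: Bank 1 lends 2.2·0.8920 = 1.9624, Bank 2 lends 2.2·0.8920² ≈ 1.7505, and so on.
Summing a geometric series: total = 2.2·[0.8920·(1 − 0.8920^4) / (1 − 0.8920)] ≈ 6.6671 billion.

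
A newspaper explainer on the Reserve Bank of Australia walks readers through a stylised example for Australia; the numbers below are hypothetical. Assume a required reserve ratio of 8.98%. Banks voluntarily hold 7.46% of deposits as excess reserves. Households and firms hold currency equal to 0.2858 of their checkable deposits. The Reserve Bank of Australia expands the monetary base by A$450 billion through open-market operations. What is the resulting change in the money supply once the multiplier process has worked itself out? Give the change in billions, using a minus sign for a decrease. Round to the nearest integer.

The money multiplier is m = (1 + c) / (rr + e + c) = (1 + 0.2858) / (0.0898 + 0.0746 + 0.2858) ≈ 2.8561.
The purchase adds 450 billion of base, so ΔM = m × ΔMB = 2.8561 × (+450) = 1285.245 billion.

A$1285 billion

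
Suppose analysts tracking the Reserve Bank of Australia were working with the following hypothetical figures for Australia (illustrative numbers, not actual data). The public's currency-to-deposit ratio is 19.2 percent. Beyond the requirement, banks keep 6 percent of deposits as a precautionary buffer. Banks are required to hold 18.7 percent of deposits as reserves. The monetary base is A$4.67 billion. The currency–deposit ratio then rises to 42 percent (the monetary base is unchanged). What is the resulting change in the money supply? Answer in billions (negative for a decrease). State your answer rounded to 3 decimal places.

-2.738 billion

Initially m₁ = (1 + 0.192) / (0.187 + 0.06 + 0.192) ≈ 2.71526, so M₁ = 2.71526 × 4.67 ≈ 12.6803 billion.
After the change m₂ = (1 + 0.42) / (0.187 + 0.06 + 0.42) ≈ 2.12894, so M₂ = 2.12894 × 4.67 ≈ 9.9421 billion.
ΔM = M₂ − M₁ = 9.9421 − 12.6803 = -2.7382 billion.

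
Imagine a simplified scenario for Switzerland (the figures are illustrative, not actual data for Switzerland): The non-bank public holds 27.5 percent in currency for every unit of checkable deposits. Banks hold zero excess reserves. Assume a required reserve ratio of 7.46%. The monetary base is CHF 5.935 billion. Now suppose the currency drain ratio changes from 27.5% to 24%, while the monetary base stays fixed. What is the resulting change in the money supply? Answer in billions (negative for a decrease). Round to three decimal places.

Initially m₁ = (1 + 0.275) / (0.0746 + 0.275) ≈ 3.64703, so M₁ = 3.64703 × 5.935 ≈ 21.6451 billion.
After the change m₂ = (1 + 0.24) / (0.0746 + 0.24) ≈ 3.94151, so M₂ = 3.94151 × 5.935 ≈ 23.3929 billion.
ΔM = M₂ − M₁ = 23.3929 − 21.6451 = 1.7478 billion.

CHF 1.748 billion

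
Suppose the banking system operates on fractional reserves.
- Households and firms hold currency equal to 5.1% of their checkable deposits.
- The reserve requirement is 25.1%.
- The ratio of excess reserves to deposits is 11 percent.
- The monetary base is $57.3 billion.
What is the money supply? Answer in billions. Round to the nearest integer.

$146 billion

The money multiplier is m = (1 + c) / (rr + e + c) = (1 + 0.051) / (0.251 + 0.11 + 0.051) ≈ 2.5510.
So M = m × MB = 2.5510 × 57.3 = 146.1723 billion.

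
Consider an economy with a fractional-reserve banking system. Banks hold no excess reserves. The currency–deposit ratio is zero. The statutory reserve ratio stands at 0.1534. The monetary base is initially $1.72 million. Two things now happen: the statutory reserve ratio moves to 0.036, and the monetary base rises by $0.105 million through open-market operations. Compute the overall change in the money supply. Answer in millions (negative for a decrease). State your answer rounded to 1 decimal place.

$39.5 million

Before: m₁ = 1 / (0.1534) ≈ 6.5189, MB₁ = 1.72, so M₁ = 6.5189 × 1.72 ≈ 11.2125 million.
After: m₂ = 1 / (0.036) ≈ 27.7778, MB₂ = 1.72 + 0.105 = 1.825, so M₂ = 27.7778 × 1.825 ≈ 50.6945 million.
ΔM = M₂ − M₁ = 50.6945 − 11.2125 = 39.482 million.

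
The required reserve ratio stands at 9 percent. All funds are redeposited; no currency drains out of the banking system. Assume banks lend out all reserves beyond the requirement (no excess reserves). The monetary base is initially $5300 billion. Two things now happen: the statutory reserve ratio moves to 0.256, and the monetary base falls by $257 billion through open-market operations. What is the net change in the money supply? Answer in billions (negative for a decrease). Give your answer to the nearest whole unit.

-39190 billion

Before: m₁ = 1 / (0.09) ≈ 11.11111, MB₁ = 5300, so M₁ = 11.11111 × 5300 = 58888.883 billion.
After: m₂ = 1 / (0.256) = 3.90625, MB₂ = 5300 − 257 = 5043, so M₂ = 3.90625 × 5043 ≈ 19699.2188 billion.
ΔM = M₂ − M₁ = 19699.2188 − 58888.883 = -39189.6642 billion.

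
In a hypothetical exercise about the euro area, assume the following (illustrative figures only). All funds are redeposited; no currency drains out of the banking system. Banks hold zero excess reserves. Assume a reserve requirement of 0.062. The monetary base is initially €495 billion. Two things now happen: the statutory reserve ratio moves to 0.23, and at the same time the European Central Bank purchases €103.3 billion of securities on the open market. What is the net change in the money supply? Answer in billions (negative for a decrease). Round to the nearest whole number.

-5383 billion

Before: m₁ = 1 / (0.062) ≈ 16.1290, MB₁ = 495, so M₁ = 16.1290 × 495 = 7983.855 billion.
After: m₂ = 1 / (0.23) ≈ 4.3478, MB₂ = 495 + 103.3 = 598.3, so M₂ = 4.3478 × 598.3 ≈ 2601.2887 billion.
ΔM = M₂ − M₁ = 2601.2887 − 7983.855 = -5382.5663 billion.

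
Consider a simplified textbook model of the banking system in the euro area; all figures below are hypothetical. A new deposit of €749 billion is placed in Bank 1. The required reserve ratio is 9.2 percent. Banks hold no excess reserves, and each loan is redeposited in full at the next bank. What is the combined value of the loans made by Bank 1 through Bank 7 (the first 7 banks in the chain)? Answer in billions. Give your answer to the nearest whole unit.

Bank i lends (1 − rr)^i of the original deposit: Bank 1 lends 749·0.9080 = 680.0920, Bank 2 lends 749·0.9080² ≈ 617.5235, and so on.
Summing a geometric series: total = 749·[0.9080·(1 − 0.9080^7) / (1 − 0.9080)] ≈ 3630.6336 billion.

€3631 billion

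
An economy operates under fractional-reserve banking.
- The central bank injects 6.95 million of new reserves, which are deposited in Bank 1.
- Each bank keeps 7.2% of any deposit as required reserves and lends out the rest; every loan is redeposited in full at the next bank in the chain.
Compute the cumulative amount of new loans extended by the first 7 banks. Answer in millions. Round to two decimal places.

Bank i lends (1 − rr)^i of the original deposit: Bank 1 lends 6.95·0.9280 = 6.4496, Bank 2 lends 6.95·0.9280² ≈ 5.9852, and so on.
Summing a geometric series: total = 6.95·[0.9280·(1 − 0.9280^7) / (1 − 0.9280)] ≈ 36.4849 million.

36.48 million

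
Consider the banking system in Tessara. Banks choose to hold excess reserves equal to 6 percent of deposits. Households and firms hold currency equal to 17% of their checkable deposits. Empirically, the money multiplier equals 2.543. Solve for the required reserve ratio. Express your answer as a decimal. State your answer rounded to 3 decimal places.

0.230

Using m = 2.543. Since m = (1 + c)/(c + rr + e), the denominator satisfies c + rr + e = (1 + c)/m = (1 + 0.17) / 2.543 ≈ 0.460087.
With c = 0.17 and e = 0.06, the required reserve ratio is 0.460087 − 0.17 − 0.06 = 0.230087.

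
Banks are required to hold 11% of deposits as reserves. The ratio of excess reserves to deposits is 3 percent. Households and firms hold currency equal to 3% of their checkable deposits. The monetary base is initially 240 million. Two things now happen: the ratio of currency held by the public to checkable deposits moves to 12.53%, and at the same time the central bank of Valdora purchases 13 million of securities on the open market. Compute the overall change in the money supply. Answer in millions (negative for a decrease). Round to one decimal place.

Before: m₁ = (1 + 0.03) / (0.11 + 0.03 + 0.03) ≈ 6.05882, MB₁ = 240, so M₁ = 6.05882 × 240 = 1454.1168 million.
After: m₂ = (1 + 0.1253) / (0.11 + 0.03 + 0.1253) ≈ 4.24161, MB₂ = 240 + 13 = 253, so M₂ = 4.24161 × 253 ≈ 1073.1273 million.
ΔM = M₂ − M₁ = 1073.1273 − 1454.1168 = -380.9895 million.

-381.0 million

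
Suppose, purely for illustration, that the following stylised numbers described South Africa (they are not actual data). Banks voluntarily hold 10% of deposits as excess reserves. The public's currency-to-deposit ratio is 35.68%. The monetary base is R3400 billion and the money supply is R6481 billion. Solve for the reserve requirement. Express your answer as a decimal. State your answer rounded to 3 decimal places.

Using m = M/MB = 6481/3400 ≈ 1.906176. Since m = (1 + c)/(c + rr + e), the denominator satisfies c + rr + e = (1 + c)/m = (1 + 0.3568) / 1.906176 ≈ 0.711792.
With c = 0.3568 and e = 0.1, the reserve requirement is 0.711792 − 0.3568 − 0.1 = 0.254992.

0.255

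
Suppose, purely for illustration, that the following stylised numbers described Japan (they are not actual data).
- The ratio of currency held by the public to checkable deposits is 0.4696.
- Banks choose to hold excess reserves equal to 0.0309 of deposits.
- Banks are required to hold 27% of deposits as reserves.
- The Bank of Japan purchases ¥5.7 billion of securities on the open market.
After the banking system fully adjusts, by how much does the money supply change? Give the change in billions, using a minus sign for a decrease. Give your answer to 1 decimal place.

The money multiplier is m = (1 + c) / (rr + e + c) = (1 + 0.4696) / (0.27 + 0.0309 + 0.4696) ≈ 1.9073.
The purchase adds 5.7 billion of base, so ΔM = m × ΔMB = 1.9073 × (+5.7) ≈ 10.8716 billion.

¥10.9 billion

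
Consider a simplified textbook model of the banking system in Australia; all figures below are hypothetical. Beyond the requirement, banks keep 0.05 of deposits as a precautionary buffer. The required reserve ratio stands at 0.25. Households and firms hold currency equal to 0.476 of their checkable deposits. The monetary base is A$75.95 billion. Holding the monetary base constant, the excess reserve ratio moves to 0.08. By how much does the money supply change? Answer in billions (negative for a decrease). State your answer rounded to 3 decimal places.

Initially m₁ = (1 + 0.476) / (0.25 + 0.05 + 0.476) ≈ 1.902062, so M₁ = 1.902062 × 75.95 ≈ 144.4616 billion.
After the change m₂ = (1 + 0.476) / (0.25 + 0.08 + 0.476) ≈ 1.831266, so M₂ = 1.831266 × 75.95 ≈ 139.0847 billion.
ΔM = M₂ − M₁ = 139.0847 − 144.4616 = -5.3769 billion.

-5.377 billion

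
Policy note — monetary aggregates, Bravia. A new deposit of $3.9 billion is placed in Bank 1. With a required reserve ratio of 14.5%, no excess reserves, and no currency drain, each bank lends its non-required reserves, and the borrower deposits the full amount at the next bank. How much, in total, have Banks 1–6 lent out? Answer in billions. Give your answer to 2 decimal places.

$14.01 billion

Bank i lends (1 − rr)^i of the original deposit: Bank 1 lends 3.9·0.8550 = 3.3345, Bank 2 lends 3.9·0.8550² ≈ 2.8510, and so on.
Summing a geometric series: total = 3.9·[0.8550·(1 − 0.8550^6) / (1 − 0.8550)] ≈ 14.0128 billion.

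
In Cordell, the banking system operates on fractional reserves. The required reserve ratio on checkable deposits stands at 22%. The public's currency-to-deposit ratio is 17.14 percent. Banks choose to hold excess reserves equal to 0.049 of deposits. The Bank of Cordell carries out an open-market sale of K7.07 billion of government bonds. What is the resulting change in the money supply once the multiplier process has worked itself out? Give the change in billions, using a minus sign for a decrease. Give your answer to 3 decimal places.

The money multiplier is m = (1 + c) / (rr + e + c) = (1 + 0.1714) / (0.22 + 0.049 + 0.1714) ≈ 2.65985.
The sale removes 7.07 billion of base, so ΔM = m × ΔMB = 2.65985 × (−7.07) ≈ -18.8051 billion.

-18.805 billion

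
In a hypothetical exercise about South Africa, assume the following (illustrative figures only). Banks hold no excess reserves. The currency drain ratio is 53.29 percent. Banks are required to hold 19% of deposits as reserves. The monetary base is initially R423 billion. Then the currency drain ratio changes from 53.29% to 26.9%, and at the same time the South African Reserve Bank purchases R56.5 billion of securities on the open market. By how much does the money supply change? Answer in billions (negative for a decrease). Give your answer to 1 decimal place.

Before: m₁ = (1 + 0.5329) / (0.19 + 0.5329) ≈ 2.12049, MB₁ = 423, so M₁ = 2.12049 × 423 ≈ 896.9673 billion.
After: m₂ = (1 + 0.269) / (0.19 + 0.269) ≈ 2.76471, MB₂ = 423 + 56.5 = 479.5, so M₂ = 2.76471 × 479.5 ≈ 1325.6784 billion.
ΔM = M₂ − M₁ = 1325.6784 − 896.9673 = 428.7111 billion.

R428.7 billion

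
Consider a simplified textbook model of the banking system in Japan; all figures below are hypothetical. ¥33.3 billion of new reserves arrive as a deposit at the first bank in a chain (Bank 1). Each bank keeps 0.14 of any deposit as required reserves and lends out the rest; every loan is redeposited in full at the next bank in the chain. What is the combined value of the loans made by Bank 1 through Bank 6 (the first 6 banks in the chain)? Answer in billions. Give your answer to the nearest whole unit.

Bank i lends (1 − rr)^i of the original deposit: Bank 1 lends 33.3·0.8600 = 28.6380, Bank 2 lends 33.3·0.8600² ≈ 24.6287, and so on.
Summing a geometric series: total = 33.3·[0.8600·(1 − 0.8600^6) / (1 − 0.8600)] ≈ 121.8000 billion.

¥122 billion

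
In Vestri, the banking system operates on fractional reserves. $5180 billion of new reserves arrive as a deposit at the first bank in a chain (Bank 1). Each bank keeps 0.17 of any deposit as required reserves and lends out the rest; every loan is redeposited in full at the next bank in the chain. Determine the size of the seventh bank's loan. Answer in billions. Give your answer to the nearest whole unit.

Each bank lends a fraction (1 − rr) = 0.8300 of the deposit it receives, so Bank 7 receives 5180·0.8300^6 and lends 5180·0.8300^7 ≈ 1405.6474 billion.

$1406 billion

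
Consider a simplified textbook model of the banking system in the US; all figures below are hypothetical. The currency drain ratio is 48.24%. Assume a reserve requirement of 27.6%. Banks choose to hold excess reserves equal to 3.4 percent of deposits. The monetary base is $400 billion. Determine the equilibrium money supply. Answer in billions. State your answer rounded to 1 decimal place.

The money multiplier is m = (1 + c) / (rr + e + c) = (1 + 0.4824) / (0.276 + 0.034 + 0.4824) ≈ 1.87077.
So M = m × MB = 1.87077 × 400 = 748.308 billion.

$748.3 billion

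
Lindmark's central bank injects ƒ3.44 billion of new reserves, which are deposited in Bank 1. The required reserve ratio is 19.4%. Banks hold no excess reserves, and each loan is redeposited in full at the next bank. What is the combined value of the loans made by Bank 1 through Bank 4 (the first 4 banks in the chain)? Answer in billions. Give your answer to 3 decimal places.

ƒ8.260 billion

Bank i lends (1 − rr)^i of the original deposit: Bank 1 lends 3.44·0.8060 ≈ 2.7726, Bank 2 lends 3.44·0.8060² ≈ 2.2347, and so on.
Summing a geometric series: total = 3.44·[0.8060·(1 − 0.8060^4) / (1 − 0.8060)] ≈ 8.2604 billion.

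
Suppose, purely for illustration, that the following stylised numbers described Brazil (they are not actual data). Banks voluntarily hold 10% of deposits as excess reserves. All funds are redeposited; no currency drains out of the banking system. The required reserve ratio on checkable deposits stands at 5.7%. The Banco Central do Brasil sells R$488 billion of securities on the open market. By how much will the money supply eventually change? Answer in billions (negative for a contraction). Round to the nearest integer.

-3108 billion

The money multiplier is m = 1 / (rr + e) = 1 / (0.057 + 0.1) ≈ 6.3694.
The sale removes 488 billion of base, so ΔM = m × ΔMB = 6.3694 × (−488) = -3108.2672 billion.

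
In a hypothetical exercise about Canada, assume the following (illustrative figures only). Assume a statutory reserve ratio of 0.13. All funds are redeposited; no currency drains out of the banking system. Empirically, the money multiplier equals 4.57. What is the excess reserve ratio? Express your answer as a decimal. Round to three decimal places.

Using m = 4.57. Since m = (1 + c)/(c + rr + e), the denominator satisfies c + rr + e = (1 + c)/m = (1 + 0) / 4.57 ≈ 0.218818.
With c = 0 and rr = 0.13, the excess reserve ratio is 0.218818 − 0 − 0.13 = 0.088818.

0.089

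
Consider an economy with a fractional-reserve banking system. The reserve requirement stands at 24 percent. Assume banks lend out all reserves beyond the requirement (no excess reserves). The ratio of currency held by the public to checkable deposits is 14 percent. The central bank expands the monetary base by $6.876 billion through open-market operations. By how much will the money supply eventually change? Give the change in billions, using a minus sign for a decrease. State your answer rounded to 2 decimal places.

The money multiplier is m = (1 + c) / (rr + c) = (1 + 0.14) / (0.24 + 0.14) = 3.
The purchase adds 6.876 billion of base, so ΔM = m × ΔMB = 3 × (+6.876) = 20.628 billion.

$20.63 billion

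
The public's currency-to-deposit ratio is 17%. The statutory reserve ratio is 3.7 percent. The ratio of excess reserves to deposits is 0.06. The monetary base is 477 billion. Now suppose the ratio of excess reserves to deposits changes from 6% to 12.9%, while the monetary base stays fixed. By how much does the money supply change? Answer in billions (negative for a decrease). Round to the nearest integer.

Initially m₁ = (1 + 0.17) / (0.037 + 0.06 + 0.17) ≈ 4.3820, so M₁ = 4.3820 × 477 = 2090.214 billion.
After the change m₂ = (1 + 0.17) / (0.037 + 0.129 + 0.17) ≈ 3.4821, so M₂ = 3.4821 × 477 = 1660.9617 billion.
ΔM = M₂ − M₁ = 1660.9617 − 2090.214 = -429.2523 billion.

-429 billion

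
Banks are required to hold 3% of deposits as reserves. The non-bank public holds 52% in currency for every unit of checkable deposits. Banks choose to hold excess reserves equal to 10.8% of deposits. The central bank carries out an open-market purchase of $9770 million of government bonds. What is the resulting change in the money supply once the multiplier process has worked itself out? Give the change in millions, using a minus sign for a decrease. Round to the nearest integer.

The money multiplier is m = (1 + c) / (rr + e + c) = (1 + 0.52) / (0.03 + 0.108 + 0.52) ≈ 2.31003.
The purchase adds 9770 million of base, so ΔM = m × ΔMB = 2.31003 × (+9770) = 22568.9931 million.

$22569 million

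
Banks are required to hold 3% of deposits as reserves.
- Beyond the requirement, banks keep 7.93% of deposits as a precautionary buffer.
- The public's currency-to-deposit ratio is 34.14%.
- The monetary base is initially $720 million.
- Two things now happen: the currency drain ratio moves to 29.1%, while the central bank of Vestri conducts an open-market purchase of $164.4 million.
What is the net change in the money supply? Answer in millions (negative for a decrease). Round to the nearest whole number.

Before: m₁ = (1 + 0.3414) / (0.03 + 0.0793 + 0.3414) ≈ 2.9763, MB₁ = 720, so M₁ = 2.9763 × 720 = 2142.936 million.
After: m₂ = (1 + 0.291) / (0.03 + 0.0793 + 0.291) ≈ 3.2251, MB₂ = 720 + 164.4 = 884.4, so M₂ = 3.2251 × 884.4 ≈ 2852.2784 million.
ΔM = M₂ − M₁ = 2852.2784 − 2142.936 = 709.3424 million.

$709 million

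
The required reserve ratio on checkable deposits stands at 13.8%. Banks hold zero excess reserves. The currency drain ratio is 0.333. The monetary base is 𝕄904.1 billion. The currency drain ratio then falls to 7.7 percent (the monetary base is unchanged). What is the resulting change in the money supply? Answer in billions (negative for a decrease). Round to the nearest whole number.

Initially m₁ = (1 + 0.333) / (0.138 + 0.333) ≈ 2.8301, so M₁ = 2.8301 × 904.1 ≈ 2558.6934 billion.
After the change m₂ = (1 + 0.077) / (0.138 + 0.077) ≈ 5.0093, so M₂ = 5.0093 × 904.1 ≈ 4528.9081 billion.
ΔM = M₂ − M₁ = 4528.9081 − 2558.6934 = 1970.2147 billion.

𝕄1970 billion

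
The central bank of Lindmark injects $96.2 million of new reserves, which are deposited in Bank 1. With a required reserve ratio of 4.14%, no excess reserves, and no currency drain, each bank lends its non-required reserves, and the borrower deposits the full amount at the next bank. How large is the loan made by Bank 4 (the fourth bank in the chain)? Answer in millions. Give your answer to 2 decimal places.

$81.23 million

Each bank lends a fraction (1 − rr) = 0.9586 of the deposit it receives, so Bank 4 receives 96.2·0.9586^3 and lends 96.2·0.9586^4 ≈ 81.2316 million.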